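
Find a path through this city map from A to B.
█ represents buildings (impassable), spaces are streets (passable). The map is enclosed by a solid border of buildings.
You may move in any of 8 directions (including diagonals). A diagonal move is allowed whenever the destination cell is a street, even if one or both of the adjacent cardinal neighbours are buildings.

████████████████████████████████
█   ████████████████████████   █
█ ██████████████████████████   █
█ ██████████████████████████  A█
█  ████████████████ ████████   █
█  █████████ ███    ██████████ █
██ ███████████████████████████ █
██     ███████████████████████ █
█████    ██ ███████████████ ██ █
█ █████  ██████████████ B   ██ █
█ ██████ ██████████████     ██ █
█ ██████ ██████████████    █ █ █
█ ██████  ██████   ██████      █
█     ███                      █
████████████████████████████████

Finding the shortest path from A to B:
Movement: 8-directional
Path length: 14 steps
Directions: down → down → down → down → down → down → down → down → down-left → left → left → up-left → up-left → up-left

Solution:

████████████████████████████████
█   ████████████████████████   █
█ ██████████████████████████   █
█ ██████████████████████████  A█
█  ████████████████ ████████  ↓█
█  █████████ ███    ██████████↓█
██ ███████████████████████████↓█
██     ███████████████████████↓█
█████    ██ ███████████████ ██↓█
█ █████  ██████████████ B   ██↓█
█ ██████ ██████████████  ↖  ██↓█
█ ██████ ██████████████   ↖█ █↙█
█ ██████  ██████   ██████  ↖←← █
█     ███                      █
████████████████████████████████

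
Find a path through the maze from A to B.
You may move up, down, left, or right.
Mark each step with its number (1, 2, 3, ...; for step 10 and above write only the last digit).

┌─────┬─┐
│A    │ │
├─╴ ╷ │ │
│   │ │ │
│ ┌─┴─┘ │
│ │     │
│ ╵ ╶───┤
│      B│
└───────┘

Finding the shortest path through the maze:
Path length: 8 steps
Directions: right → down → left → down → down → right → right → right

Solution:

┌─────┬─┐
│A 1  │ │
├─╴ ╷ │ │
│3 2│ │ │
│ ┌─┴─┘ │
│4│     │
│ ╵ ╶───┤
│5 6 7 B│
└───────┘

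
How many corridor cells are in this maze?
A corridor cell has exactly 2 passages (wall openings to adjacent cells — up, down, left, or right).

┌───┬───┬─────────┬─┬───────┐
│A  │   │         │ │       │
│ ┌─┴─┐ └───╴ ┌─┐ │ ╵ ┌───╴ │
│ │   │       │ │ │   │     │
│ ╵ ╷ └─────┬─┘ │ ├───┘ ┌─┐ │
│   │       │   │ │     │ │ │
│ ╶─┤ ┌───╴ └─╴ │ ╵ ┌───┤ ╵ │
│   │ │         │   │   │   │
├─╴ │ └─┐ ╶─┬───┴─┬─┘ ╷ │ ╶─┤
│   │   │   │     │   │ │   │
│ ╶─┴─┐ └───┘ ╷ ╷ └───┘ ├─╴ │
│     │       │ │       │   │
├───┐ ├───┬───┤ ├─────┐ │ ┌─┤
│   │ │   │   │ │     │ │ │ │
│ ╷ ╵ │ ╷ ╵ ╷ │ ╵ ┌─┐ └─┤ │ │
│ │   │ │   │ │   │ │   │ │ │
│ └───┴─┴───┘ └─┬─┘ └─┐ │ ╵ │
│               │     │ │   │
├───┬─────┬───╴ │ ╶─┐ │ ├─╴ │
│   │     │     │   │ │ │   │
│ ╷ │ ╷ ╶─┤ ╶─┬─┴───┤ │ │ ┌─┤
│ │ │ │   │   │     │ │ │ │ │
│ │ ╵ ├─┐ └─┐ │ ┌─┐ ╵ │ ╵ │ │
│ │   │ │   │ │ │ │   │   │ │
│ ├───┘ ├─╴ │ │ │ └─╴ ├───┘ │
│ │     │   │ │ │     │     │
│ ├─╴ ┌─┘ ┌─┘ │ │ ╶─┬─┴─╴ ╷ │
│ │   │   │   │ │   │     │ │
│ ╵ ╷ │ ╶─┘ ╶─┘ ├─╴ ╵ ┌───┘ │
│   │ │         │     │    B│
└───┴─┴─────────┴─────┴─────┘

Counting cells with exactly 2 passages:
Total corridor cells: 164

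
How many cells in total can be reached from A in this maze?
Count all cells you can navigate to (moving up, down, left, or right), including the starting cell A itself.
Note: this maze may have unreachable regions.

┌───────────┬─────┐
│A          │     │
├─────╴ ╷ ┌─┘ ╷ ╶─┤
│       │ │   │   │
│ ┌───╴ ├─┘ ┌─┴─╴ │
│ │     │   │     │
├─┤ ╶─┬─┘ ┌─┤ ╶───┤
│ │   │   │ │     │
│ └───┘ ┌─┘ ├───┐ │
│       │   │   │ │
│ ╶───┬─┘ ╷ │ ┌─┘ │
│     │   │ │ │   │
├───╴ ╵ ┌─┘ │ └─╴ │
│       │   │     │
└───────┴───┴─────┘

Using BFS/flood-fill to find all reachable cells from A:
Maze size: 7 × 9 = 63 total cells
46 cell(s) are walled off and cannot be reached from A.
Reachable cells: 17

Reachable region (· marks reachable cells):

┌───────────┬─────┐
│A · · · · ·│     │
├─────╴ ╷ ┌─┘ ╷ ╶─┤
│· · · ·│·│   │   │
│ ┌───╴ ├─┘ ┌─┴─╴ │
│·│· · ·│   │     │
├─┤ ╶─┬─┘ ┌─┤ ╶───┤
│ │· ·│   │ │     │
│ └───┘ ┌─┘ ├───┐ │
│       │   │   │ │
│ ╶───┬─┘ ╷ │ ┌─┘ │
│     │   │ │ │   │
├───╴ ╵ ┌─┘ │ └─╴ │
│       │   │     │
└───────┴───┴─────┘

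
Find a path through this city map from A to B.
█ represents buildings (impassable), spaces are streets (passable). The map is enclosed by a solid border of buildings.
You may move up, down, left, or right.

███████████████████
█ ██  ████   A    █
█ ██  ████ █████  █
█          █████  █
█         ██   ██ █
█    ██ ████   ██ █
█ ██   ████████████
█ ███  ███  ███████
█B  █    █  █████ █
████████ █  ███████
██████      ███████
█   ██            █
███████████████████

Finding the shortest path from A to B:
Movement: cardinal only
Path length: 19 steps
Directions: left → left → left → down → down → left → down → left → left → left → left → left → down → left → left → left → down → down → down

Solution:

███████████████████
█ ██  ████↓←←A    █
█ ██  ████↓█████  █
█        ↓↲█████  █
█   ↓←←←←↲██   ██ █
█↓←←↲██ ████   ██ █
█↓██   ████████████
█↓███  ███  ███████
█B  █    █  █████ █
████████ █  ███████
██████      ███████
█   ██            █
███████████████████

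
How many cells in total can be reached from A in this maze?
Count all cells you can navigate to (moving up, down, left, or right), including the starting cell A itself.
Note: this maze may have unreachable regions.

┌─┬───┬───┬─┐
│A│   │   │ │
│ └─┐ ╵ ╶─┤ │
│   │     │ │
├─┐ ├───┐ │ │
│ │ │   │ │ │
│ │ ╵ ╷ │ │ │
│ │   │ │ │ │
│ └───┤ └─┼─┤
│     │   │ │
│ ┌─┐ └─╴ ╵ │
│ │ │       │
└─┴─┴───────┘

Using BFS/flood-fill to find all reachable cells from A:
Maze size: 6 × 6 = 36 total cells
14 cell(s) are walled off and cannot be reached from A.
Reachable cells: 22

Reachable region (· marks reachable cells):

┌─┬───┬───┬─┐
│A│   │   │ │
│ └─┐ ╵ ╶─┤ │
│· ·│     │ │
├─┐ ├───┐ │ │
│·│·│· ·│ │ │
│ │ ╵ ╷ │ │ │
│·│· ·│·│ │ │
│ └───┤ └─┼─┤
│· · ·│· ·│·│
│ ┌─┐ └─╴ ╵ │
│·│ │· · · ·│
└─┴─┴───────┘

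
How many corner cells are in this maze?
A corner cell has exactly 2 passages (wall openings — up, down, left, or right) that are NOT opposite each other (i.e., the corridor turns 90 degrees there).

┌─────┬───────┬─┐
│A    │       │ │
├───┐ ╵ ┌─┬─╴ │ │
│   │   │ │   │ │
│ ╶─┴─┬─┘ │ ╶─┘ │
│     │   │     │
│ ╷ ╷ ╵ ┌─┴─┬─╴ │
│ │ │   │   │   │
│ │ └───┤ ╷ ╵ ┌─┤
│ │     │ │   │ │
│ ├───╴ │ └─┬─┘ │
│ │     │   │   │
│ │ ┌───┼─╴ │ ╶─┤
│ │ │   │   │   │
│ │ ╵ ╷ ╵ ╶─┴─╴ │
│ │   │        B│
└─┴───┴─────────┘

Counting corner cells (2 non-opposite passages):
Total corners: 38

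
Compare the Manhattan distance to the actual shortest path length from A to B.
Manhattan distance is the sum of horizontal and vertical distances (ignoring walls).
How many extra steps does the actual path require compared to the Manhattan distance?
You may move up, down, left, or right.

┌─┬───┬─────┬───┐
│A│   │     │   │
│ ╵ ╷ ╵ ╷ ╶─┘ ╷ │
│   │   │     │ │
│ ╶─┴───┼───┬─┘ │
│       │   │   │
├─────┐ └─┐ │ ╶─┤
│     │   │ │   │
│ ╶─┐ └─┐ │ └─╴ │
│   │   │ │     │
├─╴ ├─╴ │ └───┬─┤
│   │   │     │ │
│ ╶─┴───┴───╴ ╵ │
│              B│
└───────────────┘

Manhattan distance: |6 - 0| + |7 - 0| = 13
Actual path length: 13
Extra steps: 13 - 13 = 0

Solution:

┌─┬───┬─────┬───┐
│A│   │     │   │
│ ╵ ╷ ╵ ╷ ╶─┘ ╷ │
│↓  │   │     │ │
│ ╶─┴───┼───┬─┘ │
│↳ → → ↓│   │   │
├─────┐ └─┐ │ ╶─┤
│     │↳ ↓│ │   │
│ ╶─┐ └─┐ │ └─╴ │
│   │   │↓│     │
├─╴ ├─╴ │ └───┬─┤
│   │   │↳ → ↓│ │
│ ╶─┴───┴───╴ ╵ │
│            ↳ B│
└───────────────┘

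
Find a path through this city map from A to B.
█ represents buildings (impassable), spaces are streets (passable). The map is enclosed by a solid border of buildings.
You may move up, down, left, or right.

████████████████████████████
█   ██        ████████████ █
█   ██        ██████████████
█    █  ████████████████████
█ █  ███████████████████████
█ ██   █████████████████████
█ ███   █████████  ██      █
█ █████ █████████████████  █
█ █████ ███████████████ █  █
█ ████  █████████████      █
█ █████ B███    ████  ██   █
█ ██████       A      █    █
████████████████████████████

Finding the shortest path from A to B:
Movement: cardinal only
Path length: 8 steps
Directions: left → left → left → left → left → left → left → up

Solution:

████████████████████████████
█   ██        ████████████ █
█   ██        ██████████████
█    █  ████████████████████
█ █  ███████████████████████
█ ██   █████████████████████
█ ███   █████████  ██      █
█ █████ █████████████████  █
█ █████ ███████████████ █  █
█ ████  █████████████      █
█ █████ B███    ████  ██   █
█ ██████↑←←←←←←A      █    █
████████████████████████████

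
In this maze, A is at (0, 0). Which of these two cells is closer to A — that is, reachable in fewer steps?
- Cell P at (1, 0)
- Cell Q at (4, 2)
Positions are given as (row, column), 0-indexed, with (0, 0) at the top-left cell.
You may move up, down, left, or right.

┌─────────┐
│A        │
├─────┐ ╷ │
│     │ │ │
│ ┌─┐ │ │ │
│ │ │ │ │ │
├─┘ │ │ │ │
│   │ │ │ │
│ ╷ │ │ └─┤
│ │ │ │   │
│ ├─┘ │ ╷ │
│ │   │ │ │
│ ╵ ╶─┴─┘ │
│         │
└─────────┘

Shortest path A → P at (1, 0): 21 steps
Shortest path A → Q at (4, 2): 16 steps

Q is closer (16 steps vs 21 steps).

Path to P:

┌─────────┐
│A → → ↓  │
├─────┐ ╷ │
│P ← ↰│↓│ │
│ ┌─┐ │ │ │
│ │ │↑│↓│ │
├─┘ │ │ │ │
│   │↑│↓│ │
│ ╷ │ │ └─┤
│ │ │↑│↳ ↓│
│ ├─┘ │ ╷ │
│ │↱ ↑│ │↓│
│ ╵ ╶─┴─┘ │
│  ↑ ← ← ↲│
└─────────┘

Path to Q:

┌─────────┐
│A → → ↓  │
├─────┐ ╷ │
│     │↓│ │
│ ┌─┐ │ │ │
│ │ │ │↓│ │
├─┘ │ │ │ │
│   │ │↓│ │
│ ╷ │ │ └─┤
│ │ │Q│↳ ↓│
│ ├─┘ │ ╷ │
│ │↱ ↑│ │↓│
│ ╵ ╶─┴─┘ │
│  ↑ ← ← ↲│
└─────────┘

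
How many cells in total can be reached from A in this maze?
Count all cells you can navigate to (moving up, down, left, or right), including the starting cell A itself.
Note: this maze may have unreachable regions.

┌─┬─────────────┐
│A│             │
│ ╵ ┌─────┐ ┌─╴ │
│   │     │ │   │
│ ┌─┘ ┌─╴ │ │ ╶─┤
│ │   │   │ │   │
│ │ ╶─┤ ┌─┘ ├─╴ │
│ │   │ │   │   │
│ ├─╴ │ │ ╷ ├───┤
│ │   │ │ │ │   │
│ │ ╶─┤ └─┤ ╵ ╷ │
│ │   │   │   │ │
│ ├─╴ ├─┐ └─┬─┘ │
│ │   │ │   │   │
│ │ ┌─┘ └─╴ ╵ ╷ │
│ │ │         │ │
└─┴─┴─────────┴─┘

Using BFS/flood-fill to find all reachable cells from A:
Maze size: 8 × 8 = 64 total cells
All cells are reachable — the maze is fully connected.
Reachable cells: 64

Reachable region (· marks reachable cells):

┌─┬─────────────┐
│A│· · · · · · ·│
│ ╵ ┌─────┐ ┌─╴ │
│· ·│· · ·│·│· ·│
│ ┌─┘ ┌─╴ │ │ ╶─┤
│·│· ·│· ·│·│· ·│
│ │ ╶─┤ ┌─┘ ├─╴ │
│·│· ·│·│· ·│· ·│
│ ├─╴ │ │ ╷ ├───┤
│·│· ·│·│·│·│· ·│
│ │ ╶─┤ └─┤ ╵ ╷ │
│·│· ·│· ·│· ·│·│
│ ├─╴ ├─┐ └─┬─┘ │
│·│· ·│·│· ·│· ·│
│ │ ┌─┘ └─╴ ╵ ╷ │
│·│·│· · · · ·│·│
└─┴─┴─────────┴─┘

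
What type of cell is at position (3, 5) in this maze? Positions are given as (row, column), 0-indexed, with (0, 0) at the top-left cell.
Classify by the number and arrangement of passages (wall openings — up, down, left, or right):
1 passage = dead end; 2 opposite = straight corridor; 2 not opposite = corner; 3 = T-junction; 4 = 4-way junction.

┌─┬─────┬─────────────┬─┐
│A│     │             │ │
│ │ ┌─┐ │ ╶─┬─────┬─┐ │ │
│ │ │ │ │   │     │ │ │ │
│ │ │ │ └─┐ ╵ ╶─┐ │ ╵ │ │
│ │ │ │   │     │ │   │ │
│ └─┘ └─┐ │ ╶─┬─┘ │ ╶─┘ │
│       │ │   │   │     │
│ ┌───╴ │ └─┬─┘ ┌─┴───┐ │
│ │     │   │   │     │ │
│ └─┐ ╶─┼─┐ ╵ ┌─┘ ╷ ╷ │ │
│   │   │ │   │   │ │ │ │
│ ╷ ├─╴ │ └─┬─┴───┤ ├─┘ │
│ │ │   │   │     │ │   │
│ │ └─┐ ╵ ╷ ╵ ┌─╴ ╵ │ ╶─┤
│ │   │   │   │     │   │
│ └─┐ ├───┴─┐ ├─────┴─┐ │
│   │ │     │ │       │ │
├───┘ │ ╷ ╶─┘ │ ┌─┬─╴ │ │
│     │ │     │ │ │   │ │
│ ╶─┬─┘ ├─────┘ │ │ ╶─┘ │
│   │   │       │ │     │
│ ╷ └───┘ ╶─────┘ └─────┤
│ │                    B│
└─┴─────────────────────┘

Checking cell at (3, 5):
Number of passages: 2
Cell type: corner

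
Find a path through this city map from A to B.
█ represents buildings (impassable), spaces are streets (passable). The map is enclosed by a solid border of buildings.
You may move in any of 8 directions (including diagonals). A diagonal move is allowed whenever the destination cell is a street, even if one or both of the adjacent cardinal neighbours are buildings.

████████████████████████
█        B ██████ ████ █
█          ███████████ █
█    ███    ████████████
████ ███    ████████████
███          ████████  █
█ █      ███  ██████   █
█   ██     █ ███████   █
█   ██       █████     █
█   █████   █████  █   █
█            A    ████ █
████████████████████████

Finding the shortest path from A to B:
Movement: 8-directional
Path length: 10 steps
Directions: left → up-left → up → up-right → up → up → up-left → up → up-left → up-left

Solution:

████████████████████████
█        B ██████ ████ █
█         ↖███████████ █
█    ███   ↖████████████
████ ███   ↑████████████
███         ↖████████  █
█ █      ███↑ ██████   █
█   ██     █↑███████   █
█   ██     ↗ █████     █
█   █████  ↑█████  █   █
█           ↖A    ████ █
████████████████████████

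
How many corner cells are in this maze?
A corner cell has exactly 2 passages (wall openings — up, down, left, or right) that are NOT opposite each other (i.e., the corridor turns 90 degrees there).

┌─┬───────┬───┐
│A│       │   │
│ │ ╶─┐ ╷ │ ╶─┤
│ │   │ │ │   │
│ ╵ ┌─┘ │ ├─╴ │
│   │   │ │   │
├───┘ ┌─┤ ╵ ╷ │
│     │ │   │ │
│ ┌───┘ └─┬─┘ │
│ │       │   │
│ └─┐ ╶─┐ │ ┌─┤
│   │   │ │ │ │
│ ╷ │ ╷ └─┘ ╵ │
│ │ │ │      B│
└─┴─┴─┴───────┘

Counting corner cells (2 non-opposite passages):
Total corners: 21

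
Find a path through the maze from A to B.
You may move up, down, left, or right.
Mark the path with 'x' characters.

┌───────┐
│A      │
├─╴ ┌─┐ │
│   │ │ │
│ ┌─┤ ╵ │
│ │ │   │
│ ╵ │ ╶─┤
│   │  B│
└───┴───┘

Finding the shortest path through the maze:
Path length: 8 steps
Directions: right → right → right → down → down → left → down → right

Solution:

┌───────┐
│A x x x│
├─╴ ┌─┐ │
│   │ │x│
│ ┌─┤ ╵ │
│ │ │x x│
│ ╵ │ ╶─┤
│   │x B│
└───┴───┘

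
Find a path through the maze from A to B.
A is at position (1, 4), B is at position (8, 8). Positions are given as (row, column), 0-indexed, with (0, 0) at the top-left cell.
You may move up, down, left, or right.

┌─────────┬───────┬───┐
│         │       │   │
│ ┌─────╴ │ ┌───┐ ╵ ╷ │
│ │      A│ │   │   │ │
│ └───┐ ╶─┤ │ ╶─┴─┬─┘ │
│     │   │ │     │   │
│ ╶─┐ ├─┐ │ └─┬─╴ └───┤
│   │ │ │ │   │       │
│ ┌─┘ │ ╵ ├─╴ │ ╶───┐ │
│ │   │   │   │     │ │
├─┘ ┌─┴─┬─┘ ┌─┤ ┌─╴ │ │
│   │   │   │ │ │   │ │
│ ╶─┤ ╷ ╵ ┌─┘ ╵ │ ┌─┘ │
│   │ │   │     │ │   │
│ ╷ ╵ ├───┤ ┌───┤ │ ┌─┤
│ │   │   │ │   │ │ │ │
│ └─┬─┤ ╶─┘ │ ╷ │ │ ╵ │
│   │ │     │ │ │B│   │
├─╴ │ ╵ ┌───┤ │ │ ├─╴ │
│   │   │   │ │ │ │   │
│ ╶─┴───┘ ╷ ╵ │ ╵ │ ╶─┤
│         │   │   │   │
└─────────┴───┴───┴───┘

Finding the shortest path from (1, 4) to (8, 8):
Path length: 39 steps
Directions: up → left → left → left → left → down → down → right → right → down → down → left → down → left → down → down → down → right → down → left → down → right → right → right → right → up → right → down → right → up → up → up → right → down → down → down → right → up → up

Solution:

┌─────────┬───────┬───┐
│↓ ← ← ← ↰│       │   │
│ ┌─────╴ │ ┌───┐ ╵ ╷ │
│↓│      A│ │   │   │ │
│ └───┐ ╶─┤ │ ╶─┴─┬─┘ │
│↳ → ↓│   │ │     │   │
│ ╶─┐ ├─┐ │ └─┬─╴ └───┤
│   │↓│ │ │   │       │
│ ┌─┘ │ ╵ ├─╴ │ ╶───┐ │
│ │↓ ↲│   │   │     │ │
├─┘ ┌─┴─┬─┘ ┌─┤ ┌─╴ │ │
│↓ ↲│   │   │ │ │   │ │
│ ╶─┤ ╷ ╵ ┌─┘ ╵ │ ┌─┘ │
│↓  │ │   │     │ │   │
│ ╷ ╵ ├───┤ ┌───┤ │ ┌─┤
│↓│   │   │ │↱ ↓│ │ │ │
│ └─┬─┤ ╶─┘ │ ╷ │ │ ╵ │
│↳ ↓│ │     │↑│↓│B│   │
├─╴ │ ╵ ┌───┤ │ │ ├─╴ │
│↓ ↲│   │↱ ↓│↑│↓│↑│   │
│ ╶─┴───┘ ╷ ╵ │ ╵ │ ╶─┤
│↳ → → → ↑│↳ ↑│↳ ↑│   │
└─────────┴───┴───┴───┘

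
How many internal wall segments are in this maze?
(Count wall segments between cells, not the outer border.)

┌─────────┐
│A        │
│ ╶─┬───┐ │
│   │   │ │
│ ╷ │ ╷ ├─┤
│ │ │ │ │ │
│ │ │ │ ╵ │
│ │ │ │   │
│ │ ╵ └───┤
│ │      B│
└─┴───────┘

Counting internal wall segments:
Total internal walls: 16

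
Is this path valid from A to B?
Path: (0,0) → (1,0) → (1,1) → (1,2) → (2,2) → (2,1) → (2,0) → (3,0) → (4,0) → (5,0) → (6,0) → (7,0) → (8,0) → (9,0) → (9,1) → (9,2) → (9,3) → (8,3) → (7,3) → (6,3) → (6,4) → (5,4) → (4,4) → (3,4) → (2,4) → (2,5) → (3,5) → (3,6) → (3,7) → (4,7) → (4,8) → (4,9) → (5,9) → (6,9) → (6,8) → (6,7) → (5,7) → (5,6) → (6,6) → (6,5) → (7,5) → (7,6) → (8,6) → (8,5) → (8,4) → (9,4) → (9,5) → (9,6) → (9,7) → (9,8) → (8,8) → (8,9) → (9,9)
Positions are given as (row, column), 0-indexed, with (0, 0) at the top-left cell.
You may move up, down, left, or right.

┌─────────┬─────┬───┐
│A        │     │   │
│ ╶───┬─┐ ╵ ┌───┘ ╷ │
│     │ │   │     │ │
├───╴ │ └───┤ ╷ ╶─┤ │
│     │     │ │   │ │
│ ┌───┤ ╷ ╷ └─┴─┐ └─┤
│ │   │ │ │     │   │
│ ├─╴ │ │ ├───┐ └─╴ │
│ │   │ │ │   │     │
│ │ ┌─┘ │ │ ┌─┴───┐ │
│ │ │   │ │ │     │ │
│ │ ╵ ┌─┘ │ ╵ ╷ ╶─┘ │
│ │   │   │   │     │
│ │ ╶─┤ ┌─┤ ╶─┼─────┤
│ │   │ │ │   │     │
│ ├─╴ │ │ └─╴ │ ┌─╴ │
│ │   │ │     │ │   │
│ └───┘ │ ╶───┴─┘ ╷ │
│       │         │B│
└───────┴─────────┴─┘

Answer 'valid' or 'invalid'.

Checking path validity:
Result: All consecutive moves are passable.

valid

Correct solution:

┌─────────┬─────┬───┐
│A        │     │   │
│ ╶───┬─┐ ╵ ┌───┘ ╷ │
│↳ → ↓│ │   │     │ │
├───╴ │ └───┤ ╷ ╶─┤ │
│↓ ← ↲│  ↱ ↓│ │   │ │
│ ┌───┤ ╷ ╷ └─┴─┐ └─┤
│↓│   │ │↑│↳ → ↓│   │
│ ├─╴ │ │ ├───┐ └─╴ │
│↓│   │ │↑│   │↳ → ↓│
│ │ ┌─┘ │ │ ┌─┴───┐ │
│↓│ │   │↑│ │↓ ↰  │↓│
│ │ ╵ ┌─┘ │ ╵ ╷ ╶─┘ │
│↓│   │↱ ↑│↓ ↲│↑ ← ↲│
│ │ ╶─┤ ┌─┤ ╶─┼─────┤
│↓│   │↑│ │↳ ↓│     │
│ ├─╴ │ │ └─╴ │ ┌─╴ │
│↓│   │↑│↓ ← ↲│ │↱ ↓│
│ └───┘ │ ╶───┴─┘ ╷ │
│↳ → → ↑│↳ → → → ↑│B│
└───────┴─────────┴─┘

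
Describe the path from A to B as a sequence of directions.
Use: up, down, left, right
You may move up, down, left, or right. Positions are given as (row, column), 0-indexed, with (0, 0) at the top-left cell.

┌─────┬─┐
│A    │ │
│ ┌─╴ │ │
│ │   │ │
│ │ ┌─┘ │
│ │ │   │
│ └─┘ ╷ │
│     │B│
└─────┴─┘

Finding the path and converting it to directions:
Path through cells: (0,0) → (1,0) → (2,0) → (3,0) → (3,1) → (3,2) → (2,2) → (2,3) → (3,3)
Directions: down, down, down, right, right, up, right, down

Solution:

┌─────┬─┐
│A    │ │
│ ┌─╴ │ │
│↓│   │ │
│ │ ┌─┘ │
│↓│ │↱ ↓│
│ └─┘ ╷ │
│↳ → ↑│B│
└─────┴─┘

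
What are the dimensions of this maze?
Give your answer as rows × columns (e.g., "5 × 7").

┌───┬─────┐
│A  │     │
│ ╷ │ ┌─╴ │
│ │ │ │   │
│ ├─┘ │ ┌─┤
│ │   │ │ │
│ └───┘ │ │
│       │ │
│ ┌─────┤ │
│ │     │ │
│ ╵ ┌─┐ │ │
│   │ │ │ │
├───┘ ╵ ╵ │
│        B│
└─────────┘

Counting the maze dimensions:
Rows (vertical): 7
Columns (horizontal): 5
Dimensions: 7 × 5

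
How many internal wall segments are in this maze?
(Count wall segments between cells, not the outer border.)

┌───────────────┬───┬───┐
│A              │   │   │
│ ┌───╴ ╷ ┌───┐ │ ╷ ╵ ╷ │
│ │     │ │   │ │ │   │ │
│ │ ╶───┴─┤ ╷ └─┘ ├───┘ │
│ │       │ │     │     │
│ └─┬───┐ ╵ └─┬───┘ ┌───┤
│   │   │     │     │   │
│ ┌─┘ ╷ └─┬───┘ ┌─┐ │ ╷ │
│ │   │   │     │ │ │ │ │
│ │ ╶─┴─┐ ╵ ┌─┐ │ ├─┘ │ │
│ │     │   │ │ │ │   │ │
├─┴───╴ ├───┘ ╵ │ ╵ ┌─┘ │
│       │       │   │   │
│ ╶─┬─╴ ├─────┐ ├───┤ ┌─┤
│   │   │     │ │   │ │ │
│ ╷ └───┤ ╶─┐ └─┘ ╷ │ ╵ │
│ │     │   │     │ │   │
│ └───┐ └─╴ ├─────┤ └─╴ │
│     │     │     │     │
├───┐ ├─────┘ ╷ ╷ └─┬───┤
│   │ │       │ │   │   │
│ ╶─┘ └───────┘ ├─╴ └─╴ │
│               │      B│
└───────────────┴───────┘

Counting internal wall segments:
Total internal walls: 121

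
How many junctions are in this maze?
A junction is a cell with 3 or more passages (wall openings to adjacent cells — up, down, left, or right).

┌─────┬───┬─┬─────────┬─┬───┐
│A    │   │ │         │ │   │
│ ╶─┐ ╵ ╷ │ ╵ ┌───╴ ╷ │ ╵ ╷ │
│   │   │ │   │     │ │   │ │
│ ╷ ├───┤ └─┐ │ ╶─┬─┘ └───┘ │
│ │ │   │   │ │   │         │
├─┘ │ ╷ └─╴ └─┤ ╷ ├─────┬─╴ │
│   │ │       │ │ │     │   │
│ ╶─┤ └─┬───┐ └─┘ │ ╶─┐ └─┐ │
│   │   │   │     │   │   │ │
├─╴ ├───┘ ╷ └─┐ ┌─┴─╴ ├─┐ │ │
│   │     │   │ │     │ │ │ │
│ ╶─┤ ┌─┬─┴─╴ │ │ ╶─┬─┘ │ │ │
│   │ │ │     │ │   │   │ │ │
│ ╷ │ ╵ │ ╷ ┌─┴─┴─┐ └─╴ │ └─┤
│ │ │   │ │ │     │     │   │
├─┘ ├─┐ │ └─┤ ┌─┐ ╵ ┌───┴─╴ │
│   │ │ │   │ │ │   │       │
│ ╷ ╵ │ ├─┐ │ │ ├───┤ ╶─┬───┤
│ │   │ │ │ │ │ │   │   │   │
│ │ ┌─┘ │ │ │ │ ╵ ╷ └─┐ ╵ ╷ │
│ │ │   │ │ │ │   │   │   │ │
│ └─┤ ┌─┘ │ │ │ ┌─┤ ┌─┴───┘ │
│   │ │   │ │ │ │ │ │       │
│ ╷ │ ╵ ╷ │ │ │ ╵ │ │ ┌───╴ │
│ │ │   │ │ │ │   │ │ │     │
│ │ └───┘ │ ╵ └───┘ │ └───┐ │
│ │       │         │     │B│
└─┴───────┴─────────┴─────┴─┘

Checking each cell for number of passages:

Junctions found (3+ passages):
  (0, 9): 3 passages
  (1, 0): 3 passages
  (1, 6): 3 passages
  (2, 7): 3 passages
  (2, 10): 3 passages
  (2, 13): 3 passages
  (3, 5): 3 passages
  (3, 13): 3 passages
  (4, 7): 3 passages
  (6, 0): 3 passages
  (6, 5): 3 passages
  (6, 11): 3 passages
  (7, 3): 3 passages
  (7, 9): 3 passages
  (8, 1): 3 passages
  (9, 1): 3 passages
  (10, 7): 3 passages
  (10, 9): 3 passages
  (11, 0): 3 passages
  (11, 4): 3 passages
  (11, 13): 3 passages
  (12, 13): 3 passages
  (13, 6): 3 passages
Total junctions: 23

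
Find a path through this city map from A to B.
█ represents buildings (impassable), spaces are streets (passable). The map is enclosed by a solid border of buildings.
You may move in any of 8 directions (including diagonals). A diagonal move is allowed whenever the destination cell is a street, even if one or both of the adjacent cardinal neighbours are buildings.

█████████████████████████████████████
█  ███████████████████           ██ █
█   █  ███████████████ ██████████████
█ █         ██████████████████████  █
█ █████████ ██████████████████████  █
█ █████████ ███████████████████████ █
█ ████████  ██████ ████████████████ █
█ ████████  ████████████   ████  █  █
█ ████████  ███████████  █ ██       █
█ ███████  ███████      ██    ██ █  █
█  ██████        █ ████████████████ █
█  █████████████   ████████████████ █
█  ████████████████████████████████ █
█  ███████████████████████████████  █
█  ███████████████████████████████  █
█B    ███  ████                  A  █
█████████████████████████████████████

Finding the shortest path from A to B:
Movement: 8-directional
Path length: 57 steps
Directions: up-right → up → up-right → up → up → up-left → up-left → left → left → left → left → down-left → left → up-left → up-left → left → down-left → down-left → left → left → left → down-left → down-left → left → up-left → left → left → left → left → up-left → up → up → up → up-right → up → up-left → left → left → left → left → left → left → left → up-left → down-left → down → down → down → down → down → down → down → down → down → down → down → down

Solution:

█████████████████████████████████████
█  ███████████████████           ██ █
█ ↙ █  ███████████████ ██████████████
█↓█↖←←←←←←← ██████████████████████  █
█↓█████████↖██████████████████████  █
█↓█████████↑███████████████████████ █
█↓████████↗ ██████ ████████████████ █
█↓████████↑ ████████████↙← ████  █  █
█↓████████↑ ███████████↙ █↖██↙←←←←  █
█↓███████ ↑███████ ↙←←← ██ ↖← ██ █↖ █
█↓ ██████  ↖←←←← █↙████████████████↖█
█↓ █████████████↖← ████████████████↑█
█↓ ████████████████████████████████↑█
█↓ ███████████████████████████████↗ █
█↓ ███████████████████████████████↑ █
█B    ███  ████                  A  █
█████████████████████████████████████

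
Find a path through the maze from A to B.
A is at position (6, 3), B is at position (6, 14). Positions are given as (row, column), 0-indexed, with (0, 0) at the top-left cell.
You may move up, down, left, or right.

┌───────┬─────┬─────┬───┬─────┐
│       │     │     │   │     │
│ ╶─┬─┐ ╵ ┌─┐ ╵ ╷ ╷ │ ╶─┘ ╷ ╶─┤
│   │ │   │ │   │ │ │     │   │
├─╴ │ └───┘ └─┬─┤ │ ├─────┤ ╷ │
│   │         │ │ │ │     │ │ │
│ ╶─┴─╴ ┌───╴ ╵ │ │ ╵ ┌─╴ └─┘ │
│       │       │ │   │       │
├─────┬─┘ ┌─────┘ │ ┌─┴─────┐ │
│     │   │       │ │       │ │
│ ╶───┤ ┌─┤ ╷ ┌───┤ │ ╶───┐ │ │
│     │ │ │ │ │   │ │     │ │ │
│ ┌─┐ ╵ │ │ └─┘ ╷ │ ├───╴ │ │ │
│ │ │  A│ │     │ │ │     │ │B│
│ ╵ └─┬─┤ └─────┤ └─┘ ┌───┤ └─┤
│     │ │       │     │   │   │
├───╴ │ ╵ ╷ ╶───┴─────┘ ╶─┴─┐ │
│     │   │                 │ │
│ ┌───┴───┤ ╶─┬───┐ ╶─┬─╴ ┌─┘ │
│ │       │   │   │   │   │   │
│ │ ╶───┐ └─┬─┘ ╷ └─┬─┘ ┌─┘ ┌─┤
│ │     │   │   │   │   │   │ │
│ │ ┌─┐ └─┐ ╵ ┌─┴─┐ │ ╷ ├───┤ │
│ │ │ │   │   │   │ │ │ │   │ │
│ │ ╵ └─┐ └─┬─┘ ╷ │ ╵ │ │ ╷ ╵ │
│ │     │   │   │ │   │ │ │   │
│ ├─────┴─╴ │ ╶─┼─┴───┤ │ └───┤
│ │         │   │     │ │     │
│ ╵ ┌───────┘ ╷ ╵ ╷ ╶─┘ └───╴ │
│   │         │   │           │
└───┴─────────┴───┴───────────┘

Finding the shortest path from (6, 3) to (6, 14):
Path length: 45 steps
Directions: up → up → right → up → right → right → up → left → left → left → down → left → left → left → up → right → up → left → up → right → right → right → down → right → up → right → right → down → right → up → right → right → down → down → down → right → up → right → right → down → right → right → down → down → down

Solution:

┌───────┬─────┬─────┬───┬─────┐
│↱ → → ↓│↱ → ↓│↱ → ↓│   │     │
│ ╶─┬─┐ ╵ ┌─┐ ╵ ╷ ╷ │ ╶─┘ ╷ ╶─┤
│↑ ↰│ │↳ ↑│ │↳ ↑│ │↓│     │   │
├─╴ │ └───┘ └─┬─┤ │ ├─────┤ ╷ │
│↱ ↑│  ↓ ← ← ↰│ │ │↓│↱ → ↓│ │ │
│ ╶─┴─╴ ┌───╴ ╵ │ │ ╵ ┌─╴ └─┘ │
│↑ ← ← ↲│↱ → ↑  │ │↳ ↑│  ↳ → ↓│
├─────┬─┘ ┌─────┘ │ ┌─┴─────┐ │
│     │↱ ↑│       │ │       │↓│
│ ╶───┤ ┌─┤ ╷ ┌───┤ │ ╶───┐ │ │
│     │↑│ │ │ │   │ │     │ │↓│
│ ┌─┐ ╵ │ │ └─┘ ╷ │ ├───╴ │ │ │
│ │ │  A│ │     │ │ │     │ │B│
│ ╵ └─┬─┤ └─────┤ └─┘ ┌───┤ └─┤
│     │ │       │     │   │   │
├───╴ │ ╵ ╷ ╶───┴─────┘ ╶─┴─┐ │
│     │   │                 │ │
│ ┌───┴───┤ ╶─┬───┐ ╶─┬─╴ ┌─┘ │
│ │       │   │   │   │   │   │
│ │ ╶───┐ └─┬─┘ ╷ └─┬─┘ ┌─┘ ┌─┤
│ │     │   │   │   │   │   │ │
│ │ ┌─┐ └─┐ ╵ ┌─┴─┐ │ ╷ ├───┤ │
│ │ │ │   │   │   │ │ │ │   │ │
│ │ ╵ └─┐ └─┬─┘ ╷ │ ╵ │ │ ╷ ╵ │
│ │     │   │   │ │   │ │ │   │
│ ├─────┴─╴ │ ╶─┼─┴───┤ │ └───┤
│ │         │   │     │ │     │
│ ╵ ┌───────┘ ╷ ╵ ╷ ╶─┘ └───╴ │
│   │         │   │           │
└───┴─────────┴───┴───────────┘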